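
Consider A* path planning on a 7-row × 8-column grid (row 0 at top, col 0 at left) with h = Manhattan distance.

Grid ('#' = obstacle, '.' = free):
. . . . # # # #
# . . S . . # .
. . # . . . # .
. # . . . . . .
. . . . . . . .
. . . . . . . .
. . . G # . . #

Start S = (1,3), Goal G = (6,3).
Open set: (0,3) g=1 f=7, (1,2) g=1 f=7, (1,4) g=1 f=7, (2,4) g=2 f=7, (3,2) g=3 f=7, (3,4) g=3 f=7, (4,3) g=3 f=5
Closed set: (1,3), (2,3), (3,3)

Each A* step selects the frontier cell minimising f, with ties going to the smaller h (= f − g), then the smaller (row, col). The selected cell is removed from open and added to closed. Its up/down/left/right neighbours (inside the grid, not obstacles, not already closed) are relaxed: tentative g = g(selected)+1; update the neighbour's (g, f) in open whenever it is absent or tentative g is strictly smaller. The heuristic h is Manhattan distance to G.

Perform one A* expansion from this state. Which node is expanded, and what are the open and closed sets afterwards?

expanded=(4,3); open=[(0,3) g=1 f=7, (1,2) g=1 f=7, (1,4) g=1 f=7, (2,4) g=2 f=7, (3,2) g=3 f=7, (3,4) g=3 f=7, (4,2) g=4 f=7, (4,4) g=4 f=7, (5,3) g=4 f=5]; closed=[(1,3), (2,3), (3,3), (4,3)]

step 1: expand (4,3) (f=5, h=2) → closed; open now [(0,3) g=1 f=7, (1,2) g=1 f=7, (1,4) g=1 f=7, (2,4) g=2 f=7, (3,2) g=3 f=7, (3,4) g=3 f=7, (4,2) g=4 f=7, (4,4) g=4 f=7, (5,3) g=4 f=5]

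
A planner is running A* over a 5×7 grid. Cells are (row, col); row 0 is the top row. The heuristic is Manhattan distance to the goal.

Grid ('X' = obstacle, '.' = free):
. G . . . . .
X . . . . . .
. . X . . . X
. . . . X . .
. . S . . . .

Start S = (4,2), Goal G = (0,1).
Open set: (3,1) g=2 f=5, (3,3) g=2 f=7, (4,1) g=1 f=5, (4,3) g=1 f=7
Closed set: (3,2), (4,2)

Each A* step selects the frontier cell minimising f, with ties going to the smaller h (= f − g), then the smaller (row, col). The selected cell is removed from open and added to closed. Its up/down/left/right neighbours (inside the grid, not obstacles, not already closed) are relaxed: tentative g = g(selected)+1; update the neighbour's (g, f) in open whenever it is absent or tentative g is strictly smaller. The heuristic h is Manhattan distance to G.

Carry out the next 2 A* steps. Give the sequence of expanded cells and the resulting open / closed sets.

order=[(3,1) → (2,1)]; open=[(1,1) g=4 f=5, (2,0) g=4 f=7, (3,0) g=3 f=7, (3,3) g=2 f=7, (4,1) g=1 f=5, (4,3) g=1 f=7]; closed=[(2,1), (3,1), (3,2), (4,2)]

step 1: expand (3,1) (f=5, h=3) → closed; open now [(2,1) g=3 f=5, (3,0) g=3 f=7, (3,3) g=2 f=7, (4,1) g=1 f=5, (4,3) g=1 f=7]
step 2: expand (2,1) (f=5, h=2) → closed; open now [(1,1) g=4 f=5, (2,0) g=4 f=7, (3,0) g=3 f=7, (3,3) g=2 f=7, (4,1) g=1 f=5, (4,3) g=1 f=7]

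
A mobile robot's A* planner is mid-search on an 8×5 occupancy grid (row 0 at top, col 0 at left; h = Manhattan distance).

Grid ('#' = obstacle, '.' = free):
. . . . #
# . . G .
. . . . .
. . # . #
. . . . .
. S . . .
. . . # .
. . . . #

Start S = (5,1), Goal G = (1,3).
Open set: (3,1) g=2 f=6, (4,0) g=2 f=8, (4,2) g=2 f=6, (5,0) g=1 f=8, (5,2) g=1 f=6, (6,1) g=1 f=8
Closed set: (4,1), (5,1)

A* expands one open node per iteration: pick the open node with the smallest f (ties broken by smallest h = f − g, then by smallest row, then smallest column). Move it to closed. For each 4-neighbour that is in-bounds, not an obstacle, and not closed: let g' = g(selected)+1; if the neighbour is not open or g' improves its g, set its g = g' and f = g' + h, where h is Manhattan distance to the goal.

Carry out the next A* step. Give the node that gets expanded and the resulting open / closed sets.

expanded=(3,1); open=[(2,1) g=3 f=6, (3,0) g=3 f=8, (4,0) g=2 f=8, (4,2) g=2 f=6, (5,0) g=1 f=8, (5,2) g=1 f=6, (6,1) g=1 f=8]; closed=[(3,1), (4,1), (5,1)]

step 1: expand (3,1) (f=6, h=4) → closed; open now [(2,1) g=3 f=6, (3,0) g=3 f=8, (4,0) g=2 f=8, (4,2) g=2 f=6, (5,0) g=1 f=8, (5,2) g=1 f=6, (6,1) g=1 f=8]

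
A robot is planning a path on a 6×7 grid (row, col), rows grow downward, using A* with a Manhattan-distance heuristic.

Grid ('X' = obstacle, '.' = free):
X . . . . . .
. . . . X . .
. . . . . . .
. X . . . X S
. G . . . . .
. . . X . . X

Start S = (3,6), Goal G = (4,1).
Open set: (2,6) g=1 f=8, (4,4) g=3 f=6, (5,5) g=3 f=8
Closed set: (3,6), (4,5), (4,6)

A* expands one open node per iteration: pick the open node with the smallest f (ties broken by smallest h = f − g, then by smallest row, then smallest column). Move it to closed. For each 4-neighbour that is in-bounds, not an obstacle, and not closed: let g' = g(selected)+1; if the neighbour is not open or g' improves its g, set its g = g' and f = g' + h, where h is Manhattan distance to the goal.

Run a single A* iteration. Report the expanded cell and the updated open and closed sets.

expanded=(4,4); open=[(2,6) g=1 f=8, (3,4) g=4 f=8, (4,3) g=4 f=6, (5,4) g=4 f=8, (5,5) g=3 f=8]; closed=[(3,6), (4,4), (4,5), (4,6)]

step 1: expand (4,4) (f=6, h=3) → closed; open now [(2,6) g=1 f=8, (3,4) g=4 f=8, (4,3) g=4 f=6, (5,4) g=4 f=8, (5,5) g=3 f=8]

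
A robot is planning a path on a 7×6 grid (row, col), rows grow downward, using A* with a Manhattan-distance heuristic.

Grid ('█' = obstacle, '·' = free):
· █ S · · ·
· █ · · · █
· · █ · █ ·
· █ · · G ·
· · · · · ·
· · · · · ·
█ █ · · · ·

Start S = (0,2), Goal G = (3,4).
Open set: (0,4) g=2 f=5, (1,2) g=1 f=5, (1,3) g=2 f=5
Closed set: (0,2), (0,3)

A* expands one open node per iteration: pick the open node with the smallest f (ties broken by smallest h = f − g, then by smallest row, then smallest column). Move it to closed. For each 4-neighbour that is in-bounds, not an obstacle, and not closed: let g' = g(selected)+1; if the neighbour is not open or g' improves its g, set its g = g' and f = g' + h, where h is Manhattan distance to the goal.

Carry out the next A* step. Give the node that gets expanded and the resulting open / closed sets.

step 1: expand (0,4) (f=5, h=3) → closed; open now [(0,5) g=3 f=7, (1,2) g=1 f=5, (1,3) g=2 f=5, (1,4) g=3 f=5]

expanded=(0,4); open=[(0,5) g=3 f=7, (1,2) g=1 f=5, (1,3) g=2 f=5, (1,4) g=3 f=5]; closed=[(0,2), (0,3), (0,4)]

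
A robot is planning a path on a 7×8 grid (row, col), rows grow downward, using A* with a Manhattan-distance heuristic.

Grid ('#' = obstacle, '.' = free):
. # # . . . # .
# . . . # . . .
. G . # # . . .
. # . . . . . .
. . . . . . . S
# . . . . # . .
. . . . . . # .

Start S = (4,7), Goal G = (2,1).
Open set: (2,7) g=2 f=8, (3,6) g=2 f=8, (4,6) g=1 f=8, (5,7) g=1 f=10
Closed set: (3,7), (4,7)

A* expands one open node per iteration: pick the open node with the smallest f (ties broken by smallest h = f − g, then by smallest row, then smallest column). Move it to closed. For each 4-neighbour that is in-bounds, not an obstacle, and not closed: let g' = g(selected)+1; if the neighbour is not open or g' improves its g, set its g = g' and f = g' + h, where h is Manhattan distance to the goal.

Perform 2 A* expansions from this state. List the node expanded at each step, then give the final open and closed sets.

order=[(2,7) → (2,6)]; open=[(1,6) g=4 f=10, (1,7) g=3 f=10, (2,5) g=4 f=8, (3,6) g=2 f=8, (4,6) g=1 f=8, (5,7) g=1 f=10]; closed=[(2,6), (2,7), (3,7), (4,7)]

step 1: expand (2,7) (f=8, h=6) → closed; open now [(1,7) g=3 f=10, (2,6) g=3 f=8, (3,6) g=2 f=8, (4,6) g=1 f=8, (5,7) g=1 f=10]
step 2: expand (2,6) (f=8, h=5) → closed; open now [(1,6) g=4 f=10, (1,7) g=3 f=10, (2,5) g=4 f=8, (3,6) g=2 f=8, (4,6) g=1 f=8, (5,7) g=1 f=10]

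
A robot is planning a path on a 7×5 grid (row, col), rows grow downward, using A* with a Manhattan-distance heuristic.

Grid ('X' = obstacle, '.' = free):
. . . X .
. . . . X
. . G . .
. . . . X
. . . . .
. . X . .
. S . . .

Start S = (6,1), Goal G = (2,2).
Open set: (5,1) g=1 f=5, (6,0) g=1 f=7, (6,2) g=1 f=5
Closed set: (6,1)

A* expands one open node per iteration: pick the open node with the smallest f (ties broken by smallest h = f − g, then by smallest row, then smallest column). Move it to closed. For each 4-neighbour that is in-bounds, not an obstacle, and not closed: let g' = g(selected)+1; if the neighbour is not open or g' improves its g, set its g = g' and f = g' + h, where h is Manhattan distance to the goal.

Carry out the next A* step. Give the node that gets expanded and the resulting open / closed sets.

expanded=(5,1); open=[(4,1) g=2 f=5, (5,0) g=2 f=7, (6,0) g=1 f=7, (6,2) g=1 f=5]; closed=[(5,1), (6,1)]

step 1: expand (5,1) (f=5, h=4) → closed; open now [(4,1) g=2 f=5, (5,0) g=2 f=7, (6,0) g=1 f=7, (6,2) g=1 f=5]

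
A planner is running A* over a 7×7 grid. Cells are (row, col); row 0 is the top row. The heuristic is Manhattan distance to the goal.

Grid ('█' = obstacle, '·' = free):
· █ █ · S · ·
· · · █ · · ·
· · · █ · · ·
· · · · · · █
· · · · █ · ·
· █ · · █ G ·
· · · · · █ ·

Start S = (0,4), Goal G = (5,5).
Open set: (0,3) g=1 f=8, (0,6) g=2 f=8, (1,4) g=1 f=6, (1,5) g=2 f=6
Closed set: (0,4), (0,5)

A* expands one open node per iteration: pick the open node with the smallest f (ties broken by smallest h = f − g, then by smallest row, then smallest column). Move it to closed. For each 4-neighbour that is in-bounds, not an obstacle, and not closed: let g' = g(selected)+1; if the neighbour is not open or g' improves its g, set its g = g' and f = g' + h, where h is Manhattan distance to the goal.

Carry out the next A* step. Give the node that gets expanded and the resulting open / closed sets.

expanded=(1,5); open=[(0,3) g=1 f=8, (0,6) g=2 f=8, (1,4) g=1 f=6, (1,6) g=3 f=8, (2,5) g=3 f=6]; closed=[(0,4), (0,5), (1,5)]

step 1: expand (1,5) (f=6, h=4) → closed; open now [(0,3) g=1 f=8, (0,6) g=2 f=8, (1,4) g=1 f=6, (1,6) g=3 f=8, (2,5) g=3 f=6]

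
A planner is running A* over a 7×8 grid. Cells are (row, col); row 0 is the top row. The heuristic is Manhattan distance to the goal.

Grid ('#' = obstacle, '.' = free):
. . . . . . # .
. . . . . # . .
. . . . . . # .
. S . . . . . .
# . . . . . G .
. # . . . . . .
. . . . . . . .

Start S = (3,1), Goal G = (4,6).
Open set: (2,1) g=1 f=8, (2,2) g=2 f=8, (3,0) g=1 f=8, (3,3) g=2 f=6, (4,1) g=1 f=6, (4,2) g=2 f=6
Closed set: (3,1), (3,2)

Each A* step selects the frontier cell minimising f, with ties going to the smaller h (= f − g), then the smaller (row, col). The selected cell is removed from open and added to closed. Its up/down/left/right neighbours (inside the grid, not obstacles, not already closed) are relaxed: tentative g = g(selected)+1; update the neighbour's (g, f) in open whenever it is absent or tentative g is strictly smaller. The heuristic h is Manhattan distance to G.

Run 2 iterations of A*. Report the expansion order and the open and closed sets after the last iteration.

step 1: expand (3,3) (f=6, h=4) → closed; open now [(2,1) g=1 f=8, (2,2) g=2 f=8, (2,3) g=3 f=8, (3,0) g=1 f=8, (3,4) g=3 f=6, (4,1) g=1 f=6, (4,2) g=2 f=6, (4,3) g=3 f=6]
step 2: expand (3,4) (f=6, h=3) → closed; open now [(2,1) g=1 f=8, (2,2) g=2 f=8, (2,3) g=3 f=8, (2,4) g=4 f=8, (3,0) g=1 f=8, (3,5) g=4 f=6, (4,1) g=1 f=6, (4,2) g=2 f=6, (4,3) g=3 f=6, (4,4) g=4 f=6]

order=[(3,3) → (3,4)]; open=[(2,1) g=1 f=8, (2,2) g=2 f=8, (2,3) g=3 f=8, (2,4) g=4 f=8, (3,0) g=1 f=8, (3,5) g=4 f=6, (4,1) g=1 f=6, (4,2) g=2 f=6, (4,3) g=3 f=6, (4,4) g=4 f=6]; closed=[(3,1), (3,2), (3,3), (3,4)]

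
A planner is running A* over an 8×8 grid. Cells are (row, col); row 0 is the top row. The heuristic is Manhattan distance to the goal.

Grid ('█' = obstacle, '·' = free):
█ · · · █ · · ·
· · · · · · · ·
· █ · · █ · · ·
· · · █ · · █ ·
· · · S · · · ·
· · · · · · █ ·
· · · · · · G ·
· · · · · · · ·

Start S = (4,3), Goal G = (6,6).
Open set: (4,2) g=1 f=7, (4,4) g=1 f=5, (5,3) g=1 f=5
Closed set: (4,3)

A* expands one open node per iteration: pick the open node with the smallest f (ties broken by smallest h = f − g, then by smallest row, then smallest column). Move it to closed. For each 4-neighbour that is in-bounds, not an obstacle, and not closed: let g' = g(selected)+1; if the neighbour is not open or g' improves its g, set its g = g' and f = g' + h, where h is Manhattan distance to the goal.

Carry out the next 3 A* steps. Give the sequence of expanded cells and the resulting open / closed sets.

order=[(4,4) → (4,5) → (4,6)]; open=[(3,4) g=2 f=7, (3,5) g=3 f=7, (4,2) g=1 f=7, (4,7) g=4 f=7, (5,3) g=1 f=5, (5,4) g=2 f=5, (5,5) g=3 f=5]; closed=[(4,3), (4,4), (4,5), (4,6)]

step 1: expand (4,4) (f=5, h=4) → closed; open now [(3,4) g=2 f=7, (4,2) g=1 f=7, (4,5) g=2 f=5, (5,3) g=1 f=5, (5,4) g=2 f=5]
step 2: expand (4,5) (f=5, h=3) → closed; open now [(3,4) g=2 f=7, (3,5) g=3 f=7, (4,2) g=1 f=7, (4,6) g=3 f=5, (5,3) g=1 f=5, (5,4) g=2 f=5, (5,5) g=3 f=5]
step 3: expand (4,6) (f=5, h=2) → closed; open now [(3,4) g=2 f=7, (3,5) g=3 f=7, (4,2) g=1 f=7, (4,7) g=4 f=7, (5,3) g=1 f=5, (5,4) g=2 f=5, (5,5) g=3 f=5]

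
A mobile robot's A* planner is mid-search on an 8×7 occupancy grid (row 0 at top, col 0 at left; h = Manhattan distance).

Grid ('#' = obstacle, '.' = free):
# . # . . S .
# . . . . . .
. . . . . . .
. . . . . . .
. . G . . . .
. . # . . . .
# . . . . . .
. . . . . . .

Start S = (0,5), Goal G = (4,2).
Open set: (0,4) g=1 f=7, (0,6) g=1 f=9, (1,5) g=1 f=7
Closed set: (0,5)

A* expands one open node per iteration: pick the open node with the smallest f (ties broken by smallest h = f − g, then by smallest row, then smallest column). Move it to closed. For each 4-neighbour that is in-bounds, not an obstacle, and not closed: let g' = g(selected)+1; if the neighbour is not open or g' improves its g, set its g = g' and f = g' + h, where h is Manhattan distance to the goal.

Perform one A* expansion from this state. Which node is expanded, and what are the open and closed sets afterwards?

expanded=(0,4); open=[(0,3) g=2 f=7, (0,6) g=1 f=9, (1,4) g=2 f=7, (1,5) g=1 f=7]; closed=[(0,4), (0,5)]

step 1: expand (0,4) (f=7, h=6) → closed; open now [(0,3) g=2 f=7, (0,6) g=1 f=9, (1,4) g=2 f=7, (1,5) g=1 f=7]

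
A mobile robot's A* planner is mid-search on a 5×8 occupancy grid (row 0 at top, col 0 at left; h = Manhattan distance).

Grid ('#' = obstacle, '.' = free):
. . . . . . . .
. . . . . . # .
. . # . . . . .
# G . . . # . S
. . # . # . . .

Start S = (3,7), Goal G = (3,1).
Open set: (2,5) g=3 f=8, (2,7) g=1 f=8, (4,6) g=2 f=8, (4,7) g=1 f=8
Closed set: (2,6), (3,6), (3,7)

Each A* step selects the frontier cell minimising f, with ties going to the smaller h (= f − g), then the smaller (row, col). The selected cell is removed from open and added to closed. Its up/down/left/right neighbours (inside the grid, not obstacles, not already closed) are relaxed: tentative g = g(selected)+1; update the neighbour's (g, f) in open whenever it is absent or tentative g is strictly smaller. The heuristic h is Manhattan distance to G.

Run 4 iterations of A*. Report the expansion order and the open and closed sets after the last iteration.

step 1: expand (2,5) (f=8, h=5) → closed; open now [(1,5) g=4 f=10, (2,4) g=4 f=8, (2,7) g=1 f=8, (4,6) g=2 f=8, (4,7) g=1 f=8]
step 2: expand (2,4) (f=8, h=4) → closed; open now [(1,4) g=5 f=10, (1,5) g=4 f=10, (2,3) g=5 f=8, (2,7) g=1 f=8, (3,4) g=5 f=8, (4,6) g=2 f=8, (4,7) g=1 f=8]
step 3: expand (2,3) (f=8, h=3) → closed; open now [(1,3) g=6 f=10, (1,4) g=5 f=10, (1,5) g=4 f=10, (2,7) g=1 f=8, (3,3) g=6 f=8, (3,4) g=5 f=8, (4,6) g=2 f=8, (4,7) g=1 f=8]
step 4: expand (3,3) (f=8, h=2) → closed; open now [(1,3) g=6 f=10, (1,4) g=5 f=10, (1,5) g=4 f=10, (2,7) g=1 f=8, (3,2) g=7 f=8, (3,4) g=5 f=8, (4,3) g=7 f=10, (4,6) g=2 f=8, (4,7) g=1 f=8]

order=[(2,5) → (2,4) → (2,3) → (3,3)]; open=[(1,3) g=6 f=10, (1,4) g=5 f=10, (1,5) g=4 f=10, (2,7) g=1 f=8, (3,2) g=7 f=8, (3,4) g=5 f=8, (4,3) g=7 f=10, (4,6) g=2 f=8, (4,7) g=1 f=8]; closed=[(2,3), (2,4), (2,5), (2,6), (3,3), (3,6), (3,7)]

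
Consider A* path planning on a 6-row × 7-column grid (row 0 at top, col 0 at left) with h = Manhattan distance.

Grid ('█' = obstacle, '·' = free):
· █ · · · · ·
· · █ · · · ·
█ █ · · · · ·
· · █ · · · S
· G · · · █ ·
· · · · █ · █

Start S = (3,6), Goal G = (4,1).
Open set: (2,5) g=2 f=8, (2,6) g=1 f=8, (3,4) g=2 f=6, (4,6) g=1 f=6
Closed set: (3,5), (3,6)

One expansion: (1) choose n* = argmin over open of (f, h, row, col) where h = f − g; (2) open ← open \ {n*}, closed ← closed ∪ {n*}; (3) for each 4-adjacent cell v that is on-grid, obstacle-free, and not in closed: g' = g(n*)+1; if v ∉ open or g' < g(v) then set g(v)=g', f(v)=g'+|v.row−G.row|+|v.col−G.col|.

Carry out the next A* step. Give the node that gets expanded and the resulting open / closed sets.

expanded=(3,4); open=[(2,4) g=3 f=8, (2,5) g=2 f=8, (2,6) g=1 f=8, (3,3) g=3 f=6, (4,4) g=3 f=6, (4,6) g=1 f=6]; closed=[(3,4), (3,5), (3,6)]

step 1: expand (3,4) (f=6, h=4) → closed; open now [(2,4) g=3 f=8, (2,5) g=2 f=8, (2,6) g=1 f=8, (3,3) g=3 f=6, (4,4) g=3 f=6, (4,6) g=1 f=6]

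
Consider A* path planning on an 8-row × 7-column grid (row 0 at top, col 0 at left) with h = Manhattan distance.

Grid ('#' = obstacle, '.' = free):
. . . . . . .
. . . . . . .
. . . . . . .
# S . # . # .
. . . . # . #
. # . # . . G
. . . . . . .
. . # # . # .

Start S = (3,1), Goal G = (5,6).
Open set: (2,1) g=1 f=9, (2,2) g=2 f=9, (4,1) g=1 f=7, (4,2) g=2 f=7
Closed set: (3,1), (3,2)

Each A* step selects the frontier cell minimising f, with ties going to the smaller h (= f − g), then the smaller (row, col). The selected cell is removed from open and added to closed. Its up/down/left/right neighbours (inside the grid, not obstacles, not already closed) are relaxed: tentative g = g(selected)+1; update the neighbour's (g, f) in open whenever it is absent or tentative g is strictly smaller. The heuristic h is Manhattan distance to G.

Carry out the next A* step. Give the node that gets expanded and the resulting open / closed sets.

expanded=(4,2); open=[(2,1) g=1 f=9, (2,2) g=2 f=9, (4,1) g=1 f=7, (4,3) g=3 f=7, (5,2) g=3 f=7]; closed=[(3,1), (3,2), (4,2)]

step 1: expand (4,2) (f=7, h=5) → closed; open now [(2,1) g=1 f=9, (2,2) g=2 f=9, (4,1) g=1 f=7, (4,3) g=3 f=7, (5,2) g=3 f=7]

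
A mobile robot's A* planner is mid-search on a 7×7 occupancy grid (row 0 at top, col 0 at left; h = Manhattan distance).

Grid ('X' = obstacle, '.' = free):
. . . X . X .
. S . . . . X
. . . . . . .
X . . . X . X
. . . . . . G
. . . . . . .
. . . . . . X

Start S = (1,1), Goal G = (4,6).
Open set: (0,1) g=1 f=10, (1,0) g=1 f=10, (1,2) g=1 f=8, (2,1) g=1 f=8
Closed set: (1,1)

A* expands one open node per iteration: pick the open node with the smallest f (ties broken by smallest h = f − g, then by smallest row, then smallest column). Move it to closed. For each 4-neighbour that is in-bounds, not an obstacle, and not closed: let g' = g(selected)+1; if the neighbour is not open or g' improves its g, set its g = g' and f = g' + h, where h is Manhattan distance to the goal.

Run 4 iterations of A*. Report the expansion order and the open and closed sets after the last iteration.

step 1: expand (1,2) (f=8, h=7) → closed; open now [(0,1) g=1 f=10, (0,2) g=2 f=10, (1,0) g=1 f=10, (1,3) g=2 f=8, (2,1) g=1 f=8, (2,2) g=2 f=8]
step 2: expand (1,3) (f=8, h=6) → closed; open now [(0,1) g=1 f=10, (0,2) g=2 f=10, (1,0) g=1 f=10, (1,4) g=3 f=8, (2,1) g=1 f=8, (2,2) g=2 f=8, (2,3) g=3 f=8]
step 3: expand (1,4) (f=8, h=5) → closed; open now [(0,1) g=1 f=10, (0,2) g=2 f=10, (0,4) g=4 f=10, (1,0) g=1 f=10, (1,5) g=4 f=8, (2,1) g=1 f=8, (2,2) g=2 f=8, (2,3) g=3 f=8, (2,4) g=4 f=8]
step 4: expand (1,5) (f=8, h=4) → closed; open now [(0,1) g=1 f=10, (0,2) g=2 f=10, (0,4) g=4 f=10, (1,0) g=1 f=10, (2,1) g=1 f=8, (2,2) g=2 f=8, (2,3) g=3 f=8, (2,4) g=4 f=8, (2,5) g=5 f=8]

order=[(1,2) → (1,3) → (1,4) → (1,5)]; open=[(0,1) g=1 f=10, (0,2) g=2 f=10, (0,4) g=4 f=10, (1,0) g=1 f=10, (2,1) g=1 f=8, (2,2) g=2 f=8, (2,3) g=3 f=8, (2,4) g=4 f=8, (2,5) g=5 f=8]; closed=[(1,1), (1,2), (1,3), (1,4), (1,5)]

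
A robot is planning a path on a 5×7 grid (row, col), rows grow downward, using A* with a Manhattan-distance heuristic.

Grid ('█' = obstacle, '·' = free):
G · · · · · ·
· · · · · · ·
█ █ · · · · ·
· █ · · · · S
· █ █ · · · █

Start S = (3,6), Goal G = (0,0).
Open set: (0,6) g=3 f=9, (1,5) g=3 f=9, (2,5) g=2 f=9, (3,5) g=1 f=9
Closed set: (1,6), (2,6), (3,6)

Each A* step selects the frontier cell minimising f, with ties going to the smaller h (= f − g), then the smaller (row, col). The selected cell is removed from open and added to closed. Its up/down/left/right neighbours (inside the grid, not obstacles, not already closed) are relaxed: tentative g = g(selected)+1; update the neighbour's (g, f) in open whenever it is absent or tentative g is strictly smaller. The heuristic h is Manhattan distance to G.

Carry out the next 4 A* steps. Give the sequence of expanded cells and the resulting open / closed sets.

order=[(0,6) → (0,5) → (0,4) → (0,3)]; open=[(0,2) g=7 f=9, (1,3) g=7 f=11, (1,4) g=6 f=11, (1,5) g=3 f=9, (2,5) g=2 f=9, (3,5) g=1 f=9]; closed=[(0,3), (0,4), (0,5), (0,6), (1,6), (2,6), (3,6)]

step 1: expand (0,6) (f=9, h=6) → closed; open now [(0,5) g=4 f=9, (1,5) g=3 f=9, (2,5) g=2 f=9, (3,5) g=1 f=9]
step 2: expand (0,5) (f=9, h=5) → closed; open now [(0,4) g=5 f=9, (1,5) g=3 f=9, (2,5) g=2 f=9, (3,5) g=1 f=9]
step 3: expand (0,4) (f=9, h=4) → closed; open now [(0,3) g=6 f=9, (1,4) g=6 f=11, (1,5) g=3 f=9, (2,5) g=2 f=9, (3,5) g=1 f=9]
step 4: expand (0,3) (f=9, h=3) → closed; open now [(0,2) g=7 f=9, (1,3) g=7 f=11, (1,4) g=6 f=11, (1,5) g=3 f=9, (2,5) g=2 f=9, (3,5) g=1 f=9]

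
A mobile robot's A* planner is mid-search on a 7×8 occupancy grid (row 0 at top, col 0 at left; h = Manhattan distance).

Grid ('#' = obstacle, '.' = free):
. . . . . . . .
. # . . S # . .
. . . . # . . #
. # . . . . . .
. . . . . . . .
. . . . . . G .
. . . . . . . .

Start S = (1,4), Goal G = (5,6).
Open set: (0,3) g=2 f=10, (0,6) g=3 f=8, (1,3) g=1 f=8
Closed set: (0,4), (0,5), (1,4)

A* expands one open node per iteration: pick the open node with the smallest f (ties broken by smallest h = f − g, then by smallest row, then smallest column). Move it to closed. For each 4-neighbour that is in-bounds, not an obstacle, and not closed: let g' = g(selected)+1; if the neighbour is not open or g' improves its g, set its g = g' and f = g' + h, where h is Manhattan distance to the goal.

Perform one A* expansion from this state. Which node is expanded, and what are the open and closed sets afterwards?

expanded=(0,6); open=[(0,3) g=2 f=10, (0,7) g=4 f=10, (1,3) g=1 f=8, (1,6) g=4 f=8]; closed=[(0,4), (0,5), (0,6), (1,4)]

step 1: expand (0,6) (f=8, h=5) → closed; open now [(0,3) g=2 f=10, (0,7) g=4 f=10, (1,3) g=1 f=8, (1,6) g=4 f=8]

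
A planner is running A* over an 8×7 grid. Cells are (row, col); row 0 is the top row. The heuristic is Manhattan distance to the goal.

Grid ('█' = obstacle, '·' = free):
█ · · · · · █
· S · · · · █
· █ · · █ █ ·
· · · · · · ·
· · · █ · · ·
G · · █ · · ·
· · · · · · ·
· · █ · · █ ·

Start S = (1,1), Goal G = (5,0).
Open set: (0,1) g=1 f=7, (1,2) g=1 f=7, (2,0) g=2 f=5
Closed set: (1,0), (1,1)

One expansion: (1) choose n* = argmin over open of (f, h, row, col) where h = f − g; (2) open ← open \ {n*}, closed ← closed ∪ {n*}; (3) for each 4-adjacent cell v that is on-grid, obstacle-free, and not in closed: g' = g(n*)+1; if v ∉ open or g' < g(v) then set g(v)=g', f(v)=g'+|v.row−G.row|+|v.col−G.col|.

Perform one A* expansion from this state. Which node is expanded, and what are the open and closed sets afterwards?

step 1: expand (2,0) (f=5, h=3) → closed; open now [(0,1) g=1 f=7, (1,2) g=1 f=7, (3,0) g=3 f=5]

expanded=(2,0); open=[(0,1) g=1 f=7, (1,2) g=1 f=7, (3,0) g=3 f=5]; closed=[(1,0), (1,1), (2,0)]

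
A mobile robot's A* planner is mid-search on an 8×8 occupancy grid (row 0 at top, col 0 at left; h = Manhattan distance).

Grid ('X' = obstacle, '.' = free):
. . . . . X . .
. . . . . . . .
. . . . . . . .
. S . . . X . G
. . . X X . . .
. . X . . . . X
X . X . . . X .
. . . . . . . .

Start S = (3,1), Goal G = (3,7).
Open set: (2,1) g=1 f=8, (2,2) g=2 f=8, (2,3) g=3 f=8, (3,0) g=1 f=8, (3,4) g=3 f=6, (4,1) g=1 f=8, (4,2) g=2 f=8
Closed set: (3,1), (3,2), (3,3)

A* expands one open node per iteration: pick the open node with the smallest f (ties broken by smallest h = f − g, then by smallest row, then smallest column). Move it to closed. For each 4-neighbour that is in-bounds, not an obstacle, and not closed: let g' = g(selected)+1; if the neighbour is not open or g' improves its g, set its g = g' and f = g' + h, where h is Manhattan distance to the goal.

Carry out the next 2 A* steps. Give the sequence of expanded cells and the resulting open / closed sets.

order=[(3,4) → (2,4)]; open=[(1,4) g=5 f=10, (2,1) g=1 f=8, (2,2) g=2 f=8, (2,3) g=3 f=8, (2,5) g=5 f=8, (3,0) g=1 f=8, (4,1) g=1 f=8, (4,2) g=2 f=8]; closed=[(2,4), (3,1), (3,2), (3,3), (3,4)]

step 1: expand (3,4) (f=6, h=3) → closed; open now [(2,1) g=1 f=8, (2,2) g=2 f=8, (2,3) g=3 f=8, (2,4) g=4 f=8, (3,0) g=1 f=8, (4,1) g=1 f=8, (4,2) g=2 f=8]
step 2: expand (2,4) (f=8, h=4) → closed; open now [(1,4) g=5 f=10, (2,1) g=1 f=8, (2,2) g=2 f=8, (2,3) g=3 f=8, (2,5) g=5 f=8, (3,0) g=1 f=8, (4,1) g=1 f=8, (4,2) g=2 f=8]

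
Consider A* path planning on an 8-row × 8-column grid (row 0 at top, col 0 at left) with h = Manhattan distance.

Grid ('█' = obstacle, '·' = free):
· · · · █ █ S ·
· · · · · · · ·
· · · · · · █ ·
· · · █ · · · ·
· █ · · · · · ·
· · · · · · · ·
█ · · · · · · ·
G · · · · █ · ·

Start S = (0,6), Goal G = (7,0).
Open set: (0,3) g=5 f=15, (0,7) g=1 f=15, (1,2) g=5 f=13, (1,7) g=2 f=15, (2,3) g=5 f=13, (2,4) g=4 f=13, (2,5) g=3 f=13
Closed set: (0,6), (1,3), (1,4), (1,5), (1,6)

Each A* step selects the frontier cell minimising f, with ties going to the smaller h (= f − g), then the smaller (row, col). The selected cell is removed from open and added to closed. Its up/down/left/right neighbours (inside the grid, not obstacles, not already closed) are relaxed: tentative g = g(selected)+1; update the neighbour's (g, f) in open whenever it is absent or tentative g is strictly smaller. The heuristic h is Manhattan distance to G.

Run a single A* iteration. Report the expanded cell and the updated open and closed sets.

expanded=(1,2); open=[(0,2) g=6 f=15, (0,3) g=5 f=15, (0,7) g=1 f=15, (1,1) g=6 f=13, (1,7) g=2 f=15, (2,2) g=6 f=13, (2,3) g=5 f=13, (2,4) g=4 f=13, (2,5) g=3 f=13]; closed=[(0,6), (1,2), (1,3), (1,4), (1,5), (1,6)]

step 1: expand (1,2) (f=13, h=8) → closed; open now [(0,2) g=6 f=15, (0,3) g=5 f=15, (0,7) g=1 f=15, (1,1) g=6 f=13, (1,7) g=2 f=15, (2,2) g=6 f=13, (2,3) g=5 f=13, (2,4) g=4 f=13, (2,5) g=3 f=13]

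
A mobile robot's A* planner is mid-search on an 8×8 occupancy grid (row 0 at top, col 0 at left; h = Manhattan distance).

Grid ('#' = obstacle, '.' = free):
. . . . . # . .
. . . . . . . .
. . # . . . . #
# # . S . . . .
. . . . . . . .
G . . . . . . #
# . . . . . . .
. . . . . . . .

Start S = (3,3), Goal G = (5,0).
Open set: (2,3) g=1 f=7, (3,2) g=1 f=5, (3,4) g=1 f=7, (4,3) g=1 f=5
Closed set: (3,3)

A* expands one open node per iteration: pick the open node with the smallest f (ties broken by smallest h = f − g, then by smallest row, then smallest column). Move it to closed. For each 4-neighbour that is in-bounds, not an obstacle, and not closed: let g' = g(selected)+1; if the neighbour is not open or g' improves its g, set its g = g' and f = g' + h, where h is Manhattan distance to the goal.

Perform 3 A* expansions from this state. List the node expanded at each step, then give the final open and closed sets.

order=[(3,2) → (4,2) → (4,1)]; open=[(2,3) g=1 f=7, (3,4) g=1 f=7, (4,0) g=4 f=5, (4,3) g=1 f=5, (5,1) g=4 f=5, (5,2) g=3 f=5]; closed=[(3,2), (3,3), (4,1), (4,2)]

step 1: expand (3,2) (f=5, h=4) → closed; open now [(2,3) g=1 f=7, (3,4) g=1 f=7, (4,2) g=2 f=5, (4,3) g=1 f=5]
step 2: expand (4,2) (f=5, h=3) → closed; open now [(2,3) g=1 f=7, (3,4) g=1 f=7, (4,1) g=3 f=5, (4,3) g=1 f=5, (5,2) g=3 f=5]
step 3: expand (4,1) (f=5, h=2) → closed; open now [(2,3) g=1 f=7, (3,4) g=1 f=7, (4,0) g=4 f=5, (4,3) g=1 f=5, (5,1) g=4 f=5, (5,2) g=3 f=5]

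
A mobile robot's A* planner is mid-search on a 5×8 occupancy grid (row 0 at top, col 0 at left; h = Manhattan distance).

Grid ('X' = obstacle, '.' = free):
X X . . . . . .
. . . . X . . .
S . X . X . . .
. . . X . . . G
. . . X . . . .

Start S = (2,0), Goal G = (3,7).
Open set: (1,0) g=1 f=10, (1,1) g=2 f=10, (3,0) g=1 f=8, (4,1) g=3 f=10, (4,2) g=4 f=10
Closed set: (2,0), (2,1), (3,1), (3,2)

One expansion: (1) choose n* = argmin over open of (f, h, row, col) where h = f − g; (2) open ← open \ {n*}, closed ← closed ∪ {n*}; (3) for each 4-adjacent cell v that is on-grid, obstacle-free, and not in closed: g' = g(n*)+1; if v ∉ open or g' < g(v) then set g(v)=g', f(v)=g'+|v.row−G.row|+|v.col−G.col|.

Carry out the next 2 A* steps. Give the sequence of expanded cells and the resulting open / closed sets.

step 1: expand (3,0) (f=8, h=7) → closed; open now [(1,0) g=1 f=10, (1,1) g=2 f=10, (4,0) g=2 f=10, (4,1) g=3 f=10, (4,2) g=4 f=10]
step 2: expand (4,2) (f=10, h=6) → closed; open now [(1,0) g=1 f=10, (1,1) g=2 f=10, (4,0) g=2 f=10, (4,1) g=3 f=10]

order=[(3,0) → (4,2)]; open=[(1,0) g=1 f=10, (1,1) g=2 f=10, (4,0) g=2 f=10, (4,1) g=3 f=10]; closed=[(2,0), (2,1), (3,0), (3,1), (3,2), (4,2)]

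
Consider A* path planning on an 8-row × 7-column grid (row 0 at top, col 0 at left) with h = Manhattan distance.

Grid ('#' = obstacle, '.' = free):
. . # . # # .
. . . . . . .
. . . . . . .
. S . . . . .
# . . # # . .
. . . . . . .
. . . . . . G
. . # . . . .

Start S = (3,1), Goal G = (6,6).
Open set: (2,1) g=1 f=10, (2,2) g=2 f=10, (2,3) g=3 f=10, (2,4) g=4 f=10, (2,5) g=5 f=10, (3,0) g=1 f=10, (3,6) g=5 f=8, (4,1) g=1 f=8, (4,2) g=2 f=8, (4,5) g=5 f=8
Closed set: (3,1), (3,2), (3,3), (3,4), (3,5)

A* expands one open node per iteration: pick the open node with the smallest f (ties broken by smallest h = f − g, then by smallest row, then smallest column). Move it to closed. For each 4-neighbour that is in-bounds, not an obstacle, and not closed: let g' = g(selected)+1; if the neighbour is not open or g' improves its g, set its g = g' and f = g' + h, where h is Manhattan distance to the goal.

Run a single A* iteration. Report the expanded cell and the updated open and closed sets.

expanded=(3,6); open=[(2,1) g=1 f=10, (2,2) g=2 f=10, (2,3) g=3 f=10, (2,4) g=4 f=10, (2,5) g=5 f=10, (2,6) g=6 f=10, (3,0) g=1 f=10, (4,1) g=1 f=8, (4,2) g=2 f=8, (4,5) g=5 f=8, (4,6) g=6 f=8]; closed=[(3,1), (3,2), (3,3), (3,4), (3,5), (3,6)]

step 1: expand (3,6) (f=8, h=3) → closed; open now [(2,1) g=1 f=10, (2,2) g=2 f=10, (2,3) g=3 f=10, (2,4) g=4 f=10, (2,5) g=5 f=10, (2,6) g=6 f=10, (3,0) g=1 f=10, (4,1) g=1 f=8, (4,2) g=2 f=8, (4,5) g=5 f=8, (4,6) g=6 f=8]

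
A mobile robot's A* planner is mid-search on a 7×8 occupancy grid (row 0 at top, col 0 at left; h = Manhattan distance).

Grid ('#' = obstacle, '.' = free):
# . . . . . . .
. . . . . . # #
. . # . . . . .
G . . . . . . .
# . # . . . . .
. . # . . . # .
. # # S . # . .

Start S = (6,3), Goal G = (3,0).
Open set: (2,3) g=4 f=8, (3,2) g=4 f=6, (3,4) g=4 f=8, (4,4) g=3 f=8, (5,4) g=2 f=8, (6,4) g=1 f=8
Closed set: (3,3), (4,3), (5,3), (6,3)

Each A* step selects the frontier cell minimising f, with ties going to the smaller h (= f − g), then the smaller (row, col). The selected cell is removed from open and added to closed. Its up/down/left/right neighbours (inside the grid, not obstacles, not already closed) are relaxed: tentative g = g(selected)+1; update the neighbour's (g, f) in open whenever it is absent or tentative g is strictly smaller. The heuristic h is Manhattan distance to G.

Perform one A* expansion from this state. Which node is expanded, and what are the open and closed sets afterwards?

expanded=(3,2); open=[(2,3) g=4 f=8, (3,1) g=5 f=6, (3,4) g=4 f=8, (4,4) g=3 f=8, (5,4) g=2 f=8, (6,4) g=1 f=8]; closed=[(3,2), (3,3), (4,3), (5,3), (6,3)]

step 1: expand (3,2) (f=6, h=2) → closed; open now [(2,3) g=4 f=8, (3,1) g=5 f=6, (3,4) g=4 f=8, (4,4) g=3 f=8, (5,4) g=2 f=8, (6,4) g=1 f=8]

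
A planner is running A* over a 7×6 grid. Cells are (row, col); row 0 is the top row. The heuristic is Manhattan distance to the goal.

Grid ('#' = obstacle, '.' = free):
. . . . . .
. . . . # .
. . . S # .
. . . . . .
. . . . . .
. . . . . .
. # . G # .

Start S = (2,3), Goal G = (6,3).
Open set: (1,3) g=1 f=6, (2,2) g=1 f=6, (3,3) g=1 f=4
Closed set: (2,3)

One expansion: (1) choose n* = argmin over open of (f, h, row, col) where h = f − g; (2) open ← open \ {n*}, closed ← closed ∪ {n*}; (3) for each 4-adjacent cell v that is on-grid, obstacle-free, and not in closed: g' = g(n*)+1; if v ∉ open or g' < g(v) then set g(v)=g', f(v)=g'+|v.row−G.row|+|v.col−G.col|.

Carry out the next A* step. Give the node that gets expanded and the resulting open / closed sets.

expanded=(3,3); open=[(1,3) g=1 f=6, (2,2) g=1 f=6, (3,2) g=2 f=6, (3,4) g=2 f=6, (4,3) g=2 f=4]; closed=[(2,3), (3,3)]

step 1: expand (3,3) (f=4, h=3) → closed; open now [(1,3) g=1 f=6, (2,2) g=1 f=6, (3,2) g=2 f=6, (3,4) g=2 f=6, (4,3) g=2 f=4]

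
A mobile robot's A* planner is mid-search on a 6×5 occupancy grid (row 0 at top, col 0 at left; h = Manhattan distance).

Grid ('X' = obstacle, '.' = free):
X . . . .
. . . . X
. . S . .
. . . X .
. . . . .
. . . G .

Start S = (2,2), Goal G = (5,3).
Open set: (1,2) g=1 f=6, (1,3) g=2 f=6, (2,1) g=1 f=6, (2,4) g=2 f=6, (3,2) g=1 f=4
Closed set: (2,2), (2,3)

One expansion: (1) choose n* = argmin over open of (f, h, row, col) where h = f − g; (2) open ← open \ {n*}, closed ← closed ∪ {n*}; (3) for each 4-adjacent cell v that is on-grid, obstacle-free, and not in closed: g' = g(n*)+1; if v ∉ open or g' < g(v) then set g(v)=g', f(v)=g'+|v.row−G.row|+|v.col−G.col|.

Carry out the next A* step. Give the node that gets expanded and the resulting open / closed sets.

expanded=(3,2); open=[(1,2) g=1 f=6, (1,3) g=2 f=6, (2,1) g=1 f=6, (2,4) g=2 f=6, (3,1) g=2 f=6, (4,2) g=2 f=4]; closed=[(2,2), (2,3), (3,2)]

step 1: expand (3,2) (f=4, h=3) → closed; open now [(1,2) g=1 f=6, (1,3) g=2 f=6, (2,1) g=1 f=6, (2,4) g=2 f=6, (3,1) g=2 f=6, (4,2) g=2 f=4]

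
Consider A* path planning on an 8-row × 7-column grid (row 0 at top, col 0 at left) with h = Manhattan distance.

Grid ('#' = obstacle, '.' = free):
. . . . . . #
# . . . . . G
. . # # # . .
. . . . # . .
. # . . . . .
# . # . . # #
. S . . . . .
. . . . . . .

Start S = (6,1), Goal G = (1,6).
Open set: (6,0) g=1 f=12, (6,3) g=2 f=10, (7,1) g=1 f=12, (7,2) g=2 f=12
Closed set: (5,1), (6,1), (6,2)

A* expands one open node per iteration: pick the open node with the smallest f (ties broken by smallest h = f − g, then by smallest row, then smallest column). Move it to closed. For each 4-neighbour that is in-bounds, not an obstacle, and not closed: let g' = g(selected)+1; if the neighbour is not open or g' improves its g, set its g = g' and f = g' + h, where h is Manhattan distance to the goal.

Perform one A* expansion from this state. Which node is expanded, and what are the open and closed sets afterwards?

step 1: expand (6,3) (f=10, h=8) → closed; open now [(5,3) g=3 f=10, (6,0) g=1 f=12, (6,4) g=3 f=10, (7,1) g=1 f=12, (7,2) g=2 f=12, (7,3) g=3 f=12]

expanded=(6,3); open=[(5,3) g=3 f=10, (6,0) g=1 f=12, (6,4) g=3 f=10, (7,1) g=1 f=12, (7,2) g=2 f=12, (7,3) g=3 f=12]; closed=[(5,1), (6,1), (6,2), (6,3)]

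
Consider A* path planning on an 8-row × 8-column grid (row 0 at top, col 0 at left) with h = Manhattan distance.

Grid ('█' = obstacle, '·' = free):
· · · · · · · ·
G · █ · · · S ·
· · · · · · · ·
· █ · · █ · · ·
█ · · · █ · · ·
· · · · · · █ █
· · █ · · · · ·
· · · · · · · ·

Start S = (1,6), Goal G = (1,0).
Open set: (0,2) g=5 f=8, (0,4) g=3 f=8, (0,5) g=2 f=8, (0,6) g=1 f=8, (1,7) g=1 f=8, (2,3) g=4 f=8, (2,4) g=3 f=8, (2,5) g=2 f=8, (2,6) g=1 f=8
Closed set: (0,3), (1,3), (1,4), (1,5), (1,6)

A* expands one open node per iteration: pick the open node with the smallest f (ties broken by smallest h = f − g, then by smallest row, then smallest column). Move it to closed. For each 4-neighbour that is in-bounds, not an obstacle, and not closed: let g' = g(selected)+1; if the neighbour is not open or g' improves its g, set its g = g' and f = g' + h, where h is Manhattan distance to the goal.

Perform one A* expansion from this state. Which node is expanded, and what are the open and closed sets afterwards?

step 1: expand (0,2) (f=8, h=3) → closed; open now [(0,1) g=6 f=8, (0,4) g=3 f=8, (0,5) g=2 f=8, (0,6) g=1 f=8, (1,7) g=1 f=8, (2,3) g=4 f=8, (2,4) g=3 f=8, (2,5) g=2 f=8, (2,6) g=1 f=8]

expanded=(0,2); open=[(0,1) g=6 f=8, (0,4) g=3 f=8, (0,5) g=2 f=8, (0,6) g=1 f=8, (1,7) g=1 f=8, (2,3) g=4 f=8, (2,4) g=3 f=8, (2,5) g=2 f=8, (2,6) g=1 f=8]; closed=[(0,2), (0,3), (1,3), (1,4), (1,5), (1,6)]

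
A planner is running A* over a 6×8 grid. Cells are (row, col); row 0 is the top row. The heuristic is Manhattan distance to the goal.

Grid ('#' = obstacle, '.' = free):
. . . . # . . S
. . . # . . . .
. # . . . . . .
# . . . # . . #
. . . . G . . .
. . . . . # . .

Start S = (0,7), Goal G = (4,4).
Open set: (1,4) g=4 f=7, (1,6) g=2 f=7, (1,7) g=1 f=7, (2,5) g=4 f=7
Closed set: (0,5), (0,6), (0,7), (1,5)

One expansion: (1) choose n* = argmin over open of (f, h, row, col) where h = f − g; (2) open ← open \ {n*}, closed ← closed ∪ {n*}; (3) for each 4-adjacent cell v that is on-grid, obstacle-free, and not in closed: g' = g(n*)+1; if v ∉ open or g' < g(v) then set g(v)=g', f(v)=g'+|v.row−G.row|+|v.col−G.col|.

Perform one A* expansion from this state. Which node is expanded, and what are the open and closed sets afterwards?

step 1: expand (1,4) (f=7, h=3) → closed; open now [(1,6) g=2 f=7, (1,7) g=1 f=7, (2,4) g=5 f=7, (2,5) g=4 f=7]

expanded=(1,4); open=[(1,6) g=2 f=7, (1,7) g=1 f=7, (2,4) g=5 f=7, (2,5) g=4 f=7]; closed=[(0,5), (0,6), (0,7), (1,4), (1,5)]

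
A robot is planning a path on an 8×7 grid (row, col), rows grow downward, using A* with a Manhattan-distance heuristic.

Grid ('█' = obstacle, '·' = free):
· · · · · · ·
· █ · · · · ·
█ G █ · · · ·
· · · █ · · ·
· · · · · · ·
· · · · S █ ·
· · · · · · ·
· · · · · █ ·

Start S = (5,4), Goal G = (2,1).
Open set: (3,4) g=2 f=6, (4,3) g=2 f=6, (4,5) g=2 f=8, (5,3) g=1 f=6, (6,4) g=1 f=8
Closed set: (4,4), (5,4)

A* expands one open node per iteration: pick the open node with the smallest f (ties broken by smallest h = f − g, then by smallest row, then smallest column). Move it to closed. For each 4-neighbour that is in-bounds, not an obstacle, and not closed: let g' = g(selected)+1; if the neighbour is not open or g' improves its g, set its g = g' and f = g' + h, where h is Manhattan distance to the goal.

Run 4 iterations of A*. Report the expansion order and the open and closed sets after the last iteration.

step 1: expand (3,4) (f=6, h=4) → closed; open now [(2,4) g=3 f=6, (3,5) g=3 f=8, (4,3) g=2 f=6, (4,5) g=2 f=8, (5,3) g=1 f=6, (6,4) g=1 f=8]
step 2: expand (2,4) (f=6, h=3) → closed; open now [(1,4) g=4 f=8, (2,3) g=4 f=6, (2,5) g=4 f=8, (3,5) g=3 f=8, (4,3) g=2 f=6, (4,5) g=2 f=8, (5,3) g=1 f=6, (6,4) g=1 f=8]
step 3: expand (2,3) (f=6, h=2) → closed; open now [(1,3) g=5 f=8, (1,4) g=4 f=8, (2,5) g=4 f=8, (3,5) g=3 f=8, (4,3) g=2 f=6, (4,5) g=2 f=8, (5,3) g=1 f=6, (6,4) g=1 f=8]
step 4: expand (4,3) (f=6, h=4) → closed; open now [(1,3) g=5 f=8, (1,4) g=4 f=8, (2,5) g=4 f=8, (3,5) g=3 f=8, (4,2) g=3 f=6, (4,5) g=2 f=8, (5,3) g=1 f=6, (6,4) g=1 f=8]

order=[(3,4) → (2,4) → (2,3) → (4,3)]; open=[(1,3) g=5 f=8, (1,4) g=4 f=8, (2,5) g=4 f=8, (3,5) g=3 f=8, (4,2) g=3 f=6, (4,5) g=2 f=8, (5,3) g=1 f=6, (6,4) g=1 f=8]; closed=[(2,3), (2,4), (3,4), (4,3), (4,4), (5,4)]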